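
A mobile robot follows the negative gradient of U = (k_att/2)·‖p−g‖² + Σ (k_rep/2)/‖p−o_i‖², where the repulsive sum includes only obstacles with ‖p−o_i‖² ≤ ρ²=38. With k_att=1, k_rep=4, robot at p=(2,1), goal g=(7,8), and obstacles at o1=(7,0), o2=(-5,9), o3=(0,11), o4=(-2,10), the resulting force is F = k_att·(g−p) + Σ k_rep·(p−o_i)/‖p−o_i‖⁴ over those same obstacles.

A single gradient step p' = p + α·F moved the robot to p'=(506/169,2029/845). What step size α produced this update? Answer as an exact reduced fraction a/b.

F_att = 1·(g−p) = 1·(5,7) = (5.0000,7.0000)
o1: d²=26 ≤ ρ²=38; F_rep = 4·(-5,1)/26² = (-0.0296,0.0059)
o2: d²=113 > ρ²=38 → inactive
o3: d²=104 > ρ²=38 → inactive
o4: d²=97 > ρ²=38 → inactive
F = F_att + ΣF_rep = (4.9704,7.0059)
Δp = p'−p = (0.9941,1.4012); α = Δx/Fx = (168/169) / (840/169) = 1/5
check: Δy/Fy = (1184/845) / (1184/169) = 1/5 ✓

α = 1/5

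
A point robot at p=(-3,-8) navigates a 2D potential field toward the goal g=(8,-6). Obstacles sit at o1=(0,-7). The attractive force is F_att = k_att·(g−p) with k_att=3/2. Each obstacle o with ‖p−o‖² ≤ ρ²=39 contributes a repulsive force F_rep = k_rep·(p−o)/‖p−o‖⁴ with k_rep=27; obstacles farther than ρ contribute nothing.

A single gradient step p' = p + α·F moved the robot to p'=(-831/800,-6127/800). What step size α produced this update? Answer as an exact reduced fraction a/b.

α = 1/8

F_att = 3/2·(g−p) = 3/2·(11,2) = (16.5000,3.0000)
o1: d²=10 ≤ ρ²=39; F_rep = 27·(-3,-1)/10² = (-0.8100,-0.2700)
F = F_att + ΣF_rep = (15.6900,2.7300)
Δp = p'−p = (1.9612,0.3412); α = Δx/Fx = (1569/800) / (1569/100) = 1/8
check: Δy/Fy = (273/800) / (273/100) = 1/8 ✓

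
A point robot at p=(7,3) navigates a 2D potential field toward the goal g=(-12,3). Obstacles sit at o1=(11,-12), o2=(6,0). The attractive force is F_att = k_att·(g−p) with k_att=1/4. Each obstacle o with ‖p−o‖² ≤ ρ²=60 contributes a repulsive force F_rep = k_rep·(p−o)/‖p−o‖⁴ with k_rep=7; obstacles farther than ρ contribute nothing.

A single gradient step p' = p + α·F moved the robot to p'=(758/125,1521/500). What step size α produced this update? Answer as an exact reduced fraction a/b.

α = 1/5

F_att = 1/4·(g−p) = 1/4·(-19,0) = (-4.7500,0.0000)
o1: d²=241 > ρ²=60 → inactive
o2: d²=10 ≤ ρ²=60; F_rep = 7·(1,3)/10² = (0.0700,0.2100)
F = F_att + ΣF_rep = (-4.6800,0.2100)
Δp = p'−p = (-0.9360,0.0420); α = Δx/Fx = (-117/125) / (-117/25) = 1/5
check: Δy/Fy = (21/500) / (21/100) = 1/5 ✓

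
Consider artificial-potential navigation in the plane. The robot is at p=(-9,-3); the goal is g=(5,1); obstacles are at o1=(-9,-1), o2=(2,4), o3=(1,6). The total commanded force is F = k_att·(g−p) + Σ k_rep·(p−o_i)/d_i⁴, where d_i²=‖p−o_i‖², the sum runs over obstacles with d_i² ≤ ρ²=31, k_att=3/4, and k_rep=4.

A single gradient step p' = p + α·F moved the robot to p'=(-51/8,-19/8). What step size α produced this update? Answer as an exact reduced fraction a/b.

F_att = 3/4·(g−p) = 3/4·(14,4) = (10.5000,3.0000)
o1: d²=4 ≤ ρ²=31; F_rep = 4·(0,-2)/4² = (0.0000,-0.5000)
o2: d²=170 > ρ²=31 → inactive
o3: d²=181 > ρ²=31 → inactive
F = F_att + ΣF_rep = (10.5000,2.5000)
Δp = p'−p = (2.6250,0.6250); α = Δx/Fx = (21/8) / (21/2) = 1/4
check: Δy/Fy = (5/8) / (5/2) = 1/4 ✓

α = 1/4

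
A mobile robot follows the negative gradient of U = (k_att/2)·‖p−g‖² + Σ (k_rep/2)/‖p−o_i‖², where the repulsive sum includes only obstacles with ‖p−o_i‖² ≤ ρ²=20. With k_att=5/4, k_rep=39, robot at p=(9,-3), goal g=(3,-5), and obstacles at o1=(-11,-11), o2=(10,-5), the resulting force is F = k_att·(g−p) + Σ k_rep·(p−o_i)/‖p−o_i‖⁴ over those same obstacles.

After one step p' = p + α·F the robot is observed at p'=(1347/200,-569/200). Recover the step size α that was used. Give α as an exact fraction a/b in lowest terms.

F_att = 5/4·(g−p) = 5/4·(-6,-2) = (-7.5000,-2.5000)
o1: d²=464 > ρ²=20 → inactive
o2: d²=5 ≤ ρ²=20; F_rep = 39·(-1,2)/5² = (-1.5600,3.1200)
F = F_att + ΣF_rep = (-9.0600,0.6200)
Δp = p'−p = (-2.2650,0.1550); α = Δx/Fx = (-453/200) / (-453/50) = 1/4
check: Δy/Fy = (31/200) / (31/50) = 1/4 ✓

α = 1/4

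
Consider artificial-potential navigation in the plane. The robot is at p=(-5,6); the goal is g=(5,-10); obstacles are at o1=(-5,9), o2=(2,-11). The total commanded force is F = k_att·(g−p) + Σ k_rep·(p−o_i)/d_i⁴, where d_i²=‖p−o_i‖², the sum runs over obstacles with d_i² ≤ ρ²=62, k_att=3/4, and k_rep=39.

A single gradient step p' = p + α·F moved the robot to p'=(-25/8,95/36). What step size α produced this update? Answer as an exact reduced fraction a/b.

α = 1/4

F_att = 3/4·(g−p) = 3/4·(10,-16) = (7.5000,-12.0000)
o1: d²=9 ≤ ρ²=62; F_rep = 39·(0,-3)/9² = (0.0000,-1.4444)
o2: d²=338 > ρ²=62 → inactive
F = F_att + ΣF_rep = (7.5000,-13.4444)
Δp = p'−p = (1.8750,-3.3611); α = Δx/Fx = (15/8) / (15/2) = 1/4
check: Δy/Fy = (-121/36) / (-121/9) = 1/4 ✓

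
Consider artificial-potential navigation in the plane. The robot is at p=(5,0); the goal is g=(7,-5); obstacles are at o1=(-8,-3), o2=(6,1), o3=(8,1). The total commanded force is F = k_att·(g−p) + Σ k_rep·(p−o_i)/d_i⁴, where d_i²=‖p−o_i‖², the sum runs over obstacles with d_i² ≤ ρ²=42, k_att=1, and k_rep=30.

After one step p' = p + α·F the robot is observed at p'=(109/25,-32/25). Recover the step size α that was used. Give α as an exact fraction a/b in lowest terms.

α = 1/10

F_att = 1·(g−p) = 1·(2,-5) = (2.0000,-5.0000)
o1: d²=178 > ρ²=42 → inactive
o2: d²=2 ≤ ρ²=42; F_rep = 30·(-1,-1)/2² = (-7.5000,-7.5000)
o3: d²=10 ≤ ρ²=42; F_rep = 30·(-3,-1)/10² = (-0.9000,-0.3000)
F = F_att + ΣF_rep = (-6.4000,-12.8000)
Δp = p'−p = (-0.6400,-1.2800); α = Δx/Fx = (-16/25) / (-32/5) = 1/10
check: Δy/Fy = (-32/25) / (-64/5) = 1/10 ✓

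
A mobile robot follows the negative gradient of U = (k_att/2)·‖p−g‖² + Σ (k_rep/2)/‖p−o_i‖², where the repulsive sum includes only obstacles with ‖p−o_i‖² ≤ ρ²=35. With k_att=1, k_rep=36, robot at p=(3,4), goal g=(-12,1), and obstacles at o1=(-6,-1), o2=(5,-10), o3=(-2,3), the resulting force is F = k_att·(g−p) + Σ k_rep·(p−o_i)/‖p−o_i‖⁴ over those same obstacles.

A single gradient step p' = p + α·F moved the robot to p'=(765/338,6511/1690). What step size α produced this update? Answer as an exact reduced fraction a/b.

F_att = 1·(g−p) = 1·(-15,-3) = (-15.0000,-3.0000)
o1: d²=106 > ρ²=35 → inactive
o2: d²=200 > ρ²=35 → inactive
o3: d²=26 ≤ ρ²=35; F_rep = 36·(5,1)/26² = (0.2663,0.0533)
F = F_att + ΣF_rep = (-14.7337,-2.9467)
Δp = p'−p = (-0.7367,-0.1473); α = Δx/Fx = (-249/338) / (-2490/169) = 1/20
check: Δy/Fy = (-249/1690) / (-498/169) = 1/20 ✓

α = 1/20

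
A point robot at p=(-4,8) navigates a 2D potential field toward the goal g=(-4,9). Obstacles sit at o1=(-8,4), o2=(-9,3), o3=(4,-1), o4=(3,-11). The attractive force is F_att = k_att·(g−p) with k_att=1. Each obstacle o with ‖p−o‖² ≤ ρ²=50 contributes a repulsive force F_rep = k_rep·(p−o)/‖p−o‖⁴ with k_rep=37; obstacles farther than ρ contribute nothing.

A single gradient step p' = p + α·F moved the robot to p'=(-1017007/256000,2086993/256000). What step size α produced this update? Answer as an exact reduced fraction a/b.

α = 1/8

F_att = 1·(g−p) = 1·(0,1) = (0.0000,1.0000)
o1: d²=32 ≤ ρ²=50; F_rep = 37·(4,4)/32² = (0.1445,0.1445)
o2: d²=50 ≤ ρ²=50; F_rep = 37·(5,5)/50² = (0.0740,0.0740)
o3: d²=145 > ρ²=50 → inactive
o4: d²=410 > ρ²=50 → inactive
F = F_att + ΣF_rep = (0.2185,1.2185)
Δp = p'−p = (0.0273,0.1523); α = Δx/Fx = (6993/256000) / (6993/32000) = 1/8
check: Δy/Fy = (38993/256000) / (38993/32000) = 1/8 ✓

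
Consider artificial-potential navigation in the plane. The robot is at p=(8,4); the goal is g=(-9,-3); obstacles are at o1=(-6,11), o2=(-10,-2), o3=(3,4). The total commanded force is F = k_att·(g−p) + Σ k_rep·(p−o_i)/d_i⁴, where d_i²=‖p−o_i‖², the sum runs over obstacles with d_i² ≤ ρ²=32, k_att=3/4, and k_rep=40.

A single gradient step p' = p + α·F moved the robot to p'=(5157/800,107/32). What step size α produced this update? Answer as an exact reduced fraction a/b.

F_att = 3/4·(g−p) = 3/4·(-17,-7) = (-12.7500,-5.2500)
o1: d²=245 > ρ²=32 → inactive
o2: d²=360 > ρ²=32 → inactive
o3: d²=25 ≤ ρ²=32; F_rep = 40·(5,0)/25² = (0.3200,0.0000)
F = F_att + ΣF_rep = (-12.4300,-5.2500)
Δp = p'−p = (-1.5537,-0.6562); α = Δx/Fx = (-1243/800) / (-1243/100) = 1/8
check: Δy/Fy = (-21/32) / (-21/4) = 1/8 ✓

α = 1/8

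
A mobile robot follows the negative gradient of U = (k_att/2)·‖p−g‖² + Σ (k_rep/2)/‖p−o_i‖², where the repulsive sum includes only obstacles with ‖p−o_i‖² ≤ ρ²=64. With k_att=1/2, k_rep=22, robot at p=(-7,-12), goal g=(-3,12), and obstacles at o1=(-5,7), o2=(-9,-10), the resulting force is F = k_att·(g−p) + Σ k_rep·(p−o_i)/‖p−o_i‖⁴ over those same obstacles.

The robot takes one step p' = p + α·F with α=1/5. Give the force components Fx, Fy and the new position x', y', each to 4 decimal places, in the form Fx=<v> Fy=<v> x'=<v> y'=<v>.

F_att = 1/2·(g−p) = 1/2·(4,24) = (2.0000,12.0000)
o1: d²=365 > ρ²=64 → inactive
o2: d²=8 ≤ ρ²=64; F_rep = 22·(2,-2)/8² = (0.6875,-0.6875)
F = F_att + ΣF_rep = (2.6875,11.3125)
p' = p + 1/5·F = (-6.4625,-9.7375)

Fx=2.6875 Fy=11.3125 x'=-6.4625 y'=-9.7375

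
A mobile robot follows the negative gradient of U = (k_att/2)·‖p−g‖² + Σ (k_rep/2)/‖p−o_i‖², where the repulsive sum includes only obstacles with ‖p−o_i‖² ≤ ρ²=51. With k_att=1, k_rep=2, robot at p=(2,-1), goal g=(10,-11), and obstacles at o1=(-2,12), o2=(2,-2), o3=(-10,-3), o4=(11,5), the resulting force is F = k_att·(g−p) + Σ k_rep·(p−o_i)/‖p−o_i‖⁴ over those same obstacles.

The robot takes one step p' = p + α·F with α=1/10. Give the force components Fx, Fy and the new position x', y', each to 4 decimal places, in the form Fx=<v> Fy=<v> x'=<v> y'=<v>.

Fx=8.0000 Fy=-8.0000 x'=2.8000 y'=-1.8000

F_att = 1·(g−p) = 1·(8,-10) = (8.0000,-10.0000)
o1: d²=185 > ρ²=51 → inactive
o2: d²=1 ≤ ρ²=51; F_rep = 2·(0,1)/1² = (0.0000,2.0000)
o3: d²=148 > ρ²=51 → inactive
o4: d²=117 > ρ²=51 → inactive
F = F_att + ΣF_rep = (8.0000,-8.0000)
p' = p + 1/10·F = (2.8000,-1.8000)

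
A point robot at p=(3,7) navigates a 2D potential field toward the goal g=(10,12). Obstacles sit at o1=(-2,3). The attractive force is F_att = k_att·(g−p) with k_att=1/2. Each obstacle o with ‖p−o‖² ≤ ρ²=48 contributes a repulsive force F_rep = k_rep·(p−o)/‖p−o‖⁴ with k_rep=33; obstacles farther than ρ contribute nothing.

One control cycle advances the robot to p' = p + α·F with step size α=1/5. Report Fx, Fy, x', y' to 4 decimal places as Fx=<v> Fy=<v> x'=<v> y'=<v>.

F_att = 1/2·(g−p) = 1/2·(7,5) = (3.5000,2.5000)
o1: d²=41 ≤ ρ²=48; F_rep = 33·(5,4)/41² = (0.0982,0.0785)
F = F_att + ΣF_rep = (3.5982,2.5785)
p' = p + 1/5·F = (3.7196,7.5157)

Fx=3.5982 Fy=2.5785 x'=3.7196 y'=7.5157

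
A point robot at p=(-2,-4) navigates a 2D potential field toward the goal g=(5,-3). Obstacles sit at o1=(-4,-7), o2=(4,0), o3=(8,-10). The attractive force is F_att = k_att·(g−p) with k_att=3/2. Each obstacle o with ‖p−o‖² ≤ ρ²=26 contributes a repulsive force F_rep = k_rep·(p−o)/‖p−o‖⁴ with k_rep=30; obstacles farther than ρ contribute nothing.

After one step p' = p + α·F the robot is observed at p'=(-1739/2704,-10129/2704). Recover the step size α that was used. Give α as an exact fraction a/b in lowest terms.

F_att = 3/2·(g−p) = 3/2·(7,1) = (10.5000,1.5000)
o1: d²=13 ≤ ρ²=26; F_rep = 30·(2,3)/13² = (0.3550,0.5325)
o2: d²=52 > ρ²=26 → inactive
o3: d²=136 > ρ²=26 → inactive
F = F_att + ΣF_rep = (10.8550,2.0325)
Δp = p'−p = (1.3569,0.2541); α = Δx/Fx = (3669/2704) / (3669/338) = 1/8
check: Δy/Fy = (687/2704) / (687/338) = 1/8 ✓

α = 1/8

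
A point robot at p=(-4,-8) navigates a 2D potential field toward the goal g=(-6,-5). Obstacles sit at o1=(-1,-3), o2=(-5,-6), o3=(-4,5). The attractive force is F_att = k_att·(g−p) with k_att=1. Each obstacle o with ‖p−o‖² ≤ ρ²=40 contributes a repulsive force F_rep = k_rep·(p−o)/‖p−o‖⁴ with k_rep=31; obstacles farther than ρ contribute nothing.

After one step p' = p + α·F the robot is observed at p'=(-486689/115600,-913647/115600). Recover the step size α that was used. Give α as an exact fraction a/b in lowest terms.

F_att = 1·(g−p) = 1·(-2,3) = (-2.0000,3.0000)
o1: d²=34 ≤ ρ²=40; F_rep = 31·(-3,-5)/34² = (-0.0804,-0.1341)
o2: d²=5 ≤ ρ²=40; F_rep = 31·(1,-2)/5² = (1.2400,-2.4800)
o3: d²=169 > ρ²=40 → inactive
F = F_att + ΣF_rep = (-0.8404,0.3859)
Δp = p'−p = (-0.2101,0.0965); α = Δx/Fx = (-24289/115600) / (-24289/28900) = 1/4
check: Δy/Fy = (11153/115600) / (11153/28900) = 1/4 ✓

α = 1/4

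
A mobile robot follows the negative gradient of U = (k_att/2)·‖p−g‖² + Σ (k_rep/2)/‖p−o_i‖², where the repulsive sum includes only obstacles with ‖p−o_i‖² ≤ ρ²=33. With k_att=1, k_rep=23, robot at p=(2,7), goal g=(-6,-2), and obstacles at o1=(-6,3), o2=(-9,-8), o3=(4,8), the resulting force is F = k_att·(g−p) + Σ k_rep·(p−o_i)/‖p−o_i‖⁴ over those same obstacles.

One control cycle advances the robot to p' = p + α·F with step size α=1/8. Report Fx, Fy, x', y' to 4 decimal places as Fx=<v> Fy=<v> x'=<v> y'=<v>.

Fx=-9.8400 Fy=-9.9200 x'=0.7700 y'=5.7600

F_att = 1·(g−p) = 1·(-8,-9) = (-8.0000,-9.0000)
o1: d²=80 > ρ²=33 → inactive
o2: d²=346 > ρ²=33 → inactive
o3: d²=5 ≤ ρ²=33; F_rep = 23·(-2,-1)/5² = (-1.8400,-0.9200)
F = F_att + ΣF_rep = (-9.8400,-9.9200)
p' = p + 1/8·F = (0.7700,5.7600)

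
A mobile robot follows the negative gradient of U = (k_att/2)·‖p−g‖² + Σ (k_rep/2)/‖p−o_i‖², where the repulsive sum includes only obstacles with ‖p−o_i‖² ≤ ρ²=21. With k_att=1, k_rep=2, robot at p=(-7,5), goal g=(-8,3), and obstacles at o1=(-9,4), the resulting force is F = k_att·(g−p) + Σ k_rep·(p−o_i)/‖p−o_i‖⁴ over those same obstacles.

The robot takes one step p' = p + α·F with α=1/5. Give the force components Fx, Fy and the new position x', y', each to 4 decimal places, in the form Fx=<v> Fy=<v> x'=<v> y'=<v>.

Fx=-0.8400 Fy=-1.9200 x'=-7.1680 y'=4.6160

F_att = 1·(g−p) = 1·(-1,-2) = (-1.0000,-2.0000)
o1: d²=5 ≤ ρ²=21; F_rep = 2·(2,1)/5² = (0.1600,0.0800)
F = F_att + ΣF_rep = (-0.8400,-1.9200)
p' = p + 1/5·F = (-7.1680,4.6160)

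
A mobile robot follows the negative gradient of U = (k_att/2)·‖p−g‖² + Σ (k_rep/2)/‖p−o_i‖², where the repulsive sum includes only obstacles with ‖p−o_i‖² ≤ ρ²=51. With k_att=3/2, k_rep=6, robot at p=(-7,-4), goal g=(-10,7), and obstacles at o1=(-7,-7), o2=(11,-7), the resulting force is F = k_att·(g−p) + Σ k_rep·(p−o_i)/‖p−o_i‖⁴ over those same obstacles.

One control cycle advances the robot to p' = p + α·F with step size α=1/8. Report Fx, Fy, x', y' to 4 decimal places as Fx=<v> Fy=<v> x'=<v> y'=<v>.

F_att = 3/2·(g−p) = 3/2·(-3,11) = (-4.5000,16.5000)
o1: d²=9 ≤ ρ²=51; F_rep = 6·(0,3)/9² = (0.0000,0.2222)
o2: d²=333 > ρ²=51 → inactive
F = F_att + ΣF_rep = (-4.5000,16.7222)
p' = p + 1/8·F = (-7.5625,-1.9097)

Fx=-4.5000 Fy=16.7222 x'=-7.5625 y'=-1.9097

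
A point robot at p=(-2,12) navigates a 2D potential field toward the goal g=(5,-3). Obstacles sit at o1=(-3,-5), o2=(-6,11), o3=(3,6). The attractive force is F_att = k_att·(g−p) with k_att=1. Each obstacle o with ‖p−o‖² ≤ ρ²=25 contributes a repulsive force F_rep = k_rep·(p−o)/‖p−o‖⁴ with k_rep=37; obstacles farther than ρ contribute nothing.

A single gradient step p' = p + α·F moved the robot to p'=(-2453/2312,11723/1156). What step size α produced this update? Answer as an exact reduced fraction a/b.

α = 1/8

F_att = 1·(g−p) = 1·(7,-15) = (7.0000,-15.0000)
o1: d²=290 > ρ²=25 → inactive
o2: d²=17 ≤ ρ²=25; F_rep = 37·(4,1)/17² = (0.5121,0.1280)
o3: d²=61 > ρ²=25 → inactive
F = F_att + ΣF_rep = (7.5121,-14.8720)
Δp = p'−p = (0.9390,-1.8590); α = Δx/Fx = (2171/2312) / (2171/289) = 1/8
check: Δy/Fy = (-2149/1156) / (-4298/289) = 1/8 ✓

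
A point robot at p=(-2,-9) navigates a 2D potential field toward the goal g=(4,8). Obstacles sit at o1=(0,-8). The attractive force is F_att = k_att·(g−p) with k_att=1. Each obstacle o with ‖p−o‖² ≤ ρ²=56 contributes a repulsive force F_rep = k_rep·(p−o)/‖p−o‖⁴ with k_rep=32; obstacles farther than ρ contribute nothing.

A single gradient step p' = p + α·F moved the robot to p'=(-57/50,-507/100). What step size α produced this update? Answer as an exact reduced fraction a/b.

α = 1/4

F_att = 1·(g−p) = 1·(6,17) = (6.0000,17.0000)
o1: d²=5 ≤ ρ²=56; F_rep = 32·(-2,-1)/5² = (-2.5600,-1.2800)
F = F_att + ΣF_rep = (3.4400,15.7200)
Δp = p'−p = (0.8600,3.9300); α = Δx/Fx = (43/50) / (86/25) = 1/4
check: Δy/Fy = (393/100) / (393/25) = 1/4 ✓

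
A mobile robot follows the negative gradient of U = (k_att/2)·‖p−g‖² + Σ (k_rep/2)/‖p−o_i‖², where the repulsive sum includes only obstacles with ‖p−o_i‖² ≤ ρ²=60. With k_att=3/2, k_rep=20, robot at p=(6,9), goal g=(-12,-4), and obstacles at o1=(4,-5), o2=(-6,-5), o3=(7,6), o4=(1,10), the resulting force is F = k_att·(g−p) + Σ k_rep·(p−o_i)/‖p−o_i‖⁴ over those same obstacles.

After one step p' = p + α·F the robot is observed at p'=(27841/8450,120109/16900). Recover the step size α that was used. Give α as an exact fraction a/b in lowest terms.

α = 1/10

F_att = 3/2·(g−p) = 3/2·(-18,-13) = (-27.0000,-19.5000)
o1: d²=200 > ρ²=60 → inactive
o2: d²=340 > ρ²=60 → inactive
o3: d²=10 ≤ ρ²=60; F_rep = 20·(-1,3)/10² = (-0.2000,0.6000)
o4: d²=26 ≤ ρ²=60; F_rep = 20·(5,-1)/26² = (0.1479,-0.0296)
F = F_att + ΣF_rep = (-27.0521,-18.9296)
Δp = p'−p = (-2.7052,-1.8930); α = Δx/Fx = (-22859/8450) / (-22859/845) = 1/10
check: Δy/Fy = (-31991/16900) / (-31991/1690) = 1/10 ✓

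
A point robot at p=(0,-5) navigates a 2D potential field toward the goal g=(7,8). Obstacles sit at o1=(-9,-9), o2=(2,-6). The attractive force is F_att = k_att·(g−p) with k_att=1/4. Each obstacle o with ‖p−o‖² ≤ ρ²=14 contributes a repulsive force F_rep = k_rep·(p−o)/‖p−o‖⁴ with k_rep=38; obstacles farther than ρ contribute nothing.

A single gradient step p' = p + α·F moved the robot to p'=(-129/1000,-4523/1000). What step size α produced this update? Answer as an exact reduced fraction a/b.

α = 1/10

F_att = 1/4·(g−p) = 1/4·(7,13) = (1.7500,3.2500)
o1: d²=97 > ρ²=14 → inactive
o2: d²=5 ≤ ρ²=14; F_rep = 38·(-2,1)/5² = (-3.0400,1.5200)
F = F_att + ΣF_rep = (-1.2900,4.7700)
Δp = p'−p = (-0.1290,0.4770); α = Δx/Fx = (-129/1000) / (-129/100) = 1/10
check: Δy/Fy = (477/1000) / (477/100) = 1/10 ✓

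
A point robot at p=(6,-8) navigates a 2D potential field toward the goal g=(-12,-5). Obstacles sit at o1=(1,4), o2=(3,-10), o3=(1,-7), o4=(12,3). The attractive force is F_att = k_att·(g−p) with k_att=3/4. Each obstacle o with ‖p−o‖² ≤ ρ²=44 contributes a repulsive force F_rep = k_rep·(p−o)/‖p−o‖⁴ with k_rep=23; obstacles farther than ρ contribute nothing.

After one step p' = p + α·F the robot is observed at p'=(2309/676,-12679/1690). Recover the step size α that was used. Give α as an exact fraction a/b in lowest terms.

F_att = 3/4·(g−p) = 3/4·(-18,3) = (-13.5000,2.2500)
o1: d²=169 > ρ²=44 → inactive
o2: d²=13 ≤ ρ²=44; F_rep = 23·(3,2)/13² = (0.4083,0.2722)
o3: d²=26 ≤ ρ²=44; F_rep = 23·(5,-1)/26² = (0.1701,-0.0340)
o4: d²=157 > ρ²=44 → inactive
F = F_att + ΣF_rep = (-12.9216,2.4882)
Δp = p'−p = (-2.5843,0.4976); α = Δx/Fx = (-1747/676) / (-8735/676) = 1/5
check: Δy/Fy = (841/1690) / (841/338) = 1/5 ✓

α = 1/5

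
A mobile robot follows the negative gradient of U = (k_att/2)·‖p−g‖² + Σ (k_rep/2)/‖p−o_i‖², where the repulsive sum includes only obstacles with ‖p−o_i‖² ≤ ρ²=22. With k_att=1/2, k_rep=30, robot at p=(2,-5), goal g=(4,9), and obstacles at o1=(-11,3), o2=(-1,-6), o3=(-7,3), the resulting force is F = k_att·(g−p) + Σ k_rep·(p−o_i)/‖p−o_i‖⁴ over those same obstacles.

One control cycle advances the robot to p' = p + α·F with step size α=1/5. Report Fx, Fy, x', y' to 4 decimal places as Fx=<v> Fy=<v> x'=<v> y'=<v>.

F_att = 1/2·(g−p) = 1/2·(2,14) = (1.0000,7.0000)
o1: d²=233 > ρ²=22 → inactive
o2: d²=10 ≤ ρ²=22; F_rep = 30·(3,1)/10² = (0.9000,0.3000)
o3: d²=145 > ρ²=22 → inactive
F = F_att + ΣF_rep = (1.9000,7.3000)
p' = p + 1/5·F = (2.3800,-3.5400)

Fx=1.9000 Fy=7.3000 x'=2.3800 y'=-3.5400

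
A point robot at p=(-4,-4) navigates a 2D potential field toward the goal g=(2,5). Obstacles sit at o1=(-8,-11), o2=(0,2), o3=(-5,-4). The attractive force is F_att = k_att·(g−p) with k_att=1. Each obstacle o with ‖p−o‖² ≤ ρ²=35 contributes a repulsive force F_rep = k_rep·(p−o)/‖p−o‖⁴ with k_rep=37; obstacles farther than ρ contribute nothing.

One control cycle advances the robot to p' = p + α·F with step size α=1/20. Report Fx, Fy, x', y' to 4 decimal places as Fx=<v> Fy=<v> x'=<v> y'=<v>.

F_att = 1·(g−p) = 1·(6,9) = (6.0000,9.0000)
o1: d²=65 > ρ²=35 → inactive
o2: d²=52 > ρ²=35 → inactive
o3: d²=1 ≤ ρ²=35; F_rep = 37·(1,0)/1² = (37.0000,0.0000)
F = F_att + ΣF_rep = (43.0000,9.0000)
p' = p + 1/20·F = (-1.8500,-3.5500)

Fx=43.0000 Fy=9.0000 x'=-1.8500 y'=-3.5500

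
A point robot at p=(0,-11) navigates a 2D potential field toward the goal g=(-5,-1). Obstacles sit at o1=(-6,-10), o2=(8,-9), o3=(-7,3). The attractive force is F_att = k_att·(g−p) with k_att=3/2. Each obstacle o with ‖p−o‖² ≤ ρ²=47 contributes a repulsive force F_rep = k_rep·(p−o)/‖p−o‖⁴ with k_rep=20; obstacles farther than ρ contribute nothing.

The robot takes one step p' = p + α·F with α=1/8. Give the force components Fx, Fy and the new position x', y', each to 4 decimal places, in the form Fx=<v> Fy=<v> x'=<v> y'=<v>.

F_att = 3/2·(g−p) = 3/2·(-5,10) = (-7.5000,15.0000)
o1: d²=37 ≤ ρ²=47; F_rep = 20·(6,-1)/37² = (0.0877,-0.0146)
o2: d²=68 > ρ²=47 → inactive
o3: d²=245 > ρ²=47 → inactive
F = F_att + ΣF_rep = (-7.4123,14.9854)
p' = p + 1/8·F = (-0.9265,-9.1268)

Fx=-7.4123 Fy=14.9854 x'=-0.9265 y'=-9.1268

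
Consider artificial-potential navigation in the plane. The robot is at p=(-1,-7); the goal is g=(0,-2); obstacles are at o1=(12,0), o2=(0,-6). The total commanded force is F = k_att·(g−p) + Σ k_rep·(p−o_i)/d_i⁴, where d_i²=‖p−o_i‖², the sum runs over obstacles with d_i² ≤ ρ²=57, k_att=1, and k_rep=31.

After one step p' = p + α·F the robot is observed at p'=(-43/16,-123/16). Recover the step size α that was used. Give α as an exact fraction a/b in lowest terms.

F_att = 1·(g−p) = 1·(1,5) = (1.0000,5.0000)
o1: d²=218 > ρ²=57 → inactive
o2: d²=2 ≤ ρ²=57; F_rep = 31·(-1,-1)/2² = (-7.7500,-7.7500)
F = F_att + ΣF_rep = (-6.7500,-2.7500)
Δp = p'−p = (-1.6875,-0.6875); α = Δx/Fx = (-27/16) / (-27/4) = 1/4
check: Δy/Fy = (-11/16) / (-11/4) = 1/4 ✓

α = 1/4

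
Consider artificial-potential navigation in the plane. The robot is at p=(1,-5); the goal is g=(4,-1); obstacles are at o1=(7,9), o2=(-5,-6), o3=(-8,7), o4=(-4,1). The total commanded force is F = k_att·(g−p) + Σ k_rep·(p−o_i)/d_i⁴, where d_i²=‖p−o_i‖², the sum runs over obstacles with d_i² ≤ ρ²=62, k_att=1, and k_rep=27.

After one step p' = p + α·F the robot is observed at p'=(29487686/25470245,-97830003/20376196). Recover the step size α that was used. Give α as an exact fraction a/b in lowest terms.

α = 1/20

F_att = 1·(g−p) = 1·(3,4) = (3.0000,4.0000)
o1: d²=232 > ρ²=62 → inactive
o2: d²=37 ≤ ρ²=62; F_rep = 27·(6,1)/37² = (0.1183,0.0197)
o3: d²=225 > ρ²=62 → inactive
o4: d²=61 ≤ ρ²=62; F_rep = 27·(5,-6)/61² = (0.0363,-0.0435)
F = F_att + ΣF_rep = (3.1546,3.9762)
Δp = p'−p = (0.1577,0.1988); α = Δx/Fx = (4017441/25470245) / (16069764/5094049) = 1/20
check: Δy/Fy = (4050977/20376196) / (20254885/5094049) = 1/20 ✓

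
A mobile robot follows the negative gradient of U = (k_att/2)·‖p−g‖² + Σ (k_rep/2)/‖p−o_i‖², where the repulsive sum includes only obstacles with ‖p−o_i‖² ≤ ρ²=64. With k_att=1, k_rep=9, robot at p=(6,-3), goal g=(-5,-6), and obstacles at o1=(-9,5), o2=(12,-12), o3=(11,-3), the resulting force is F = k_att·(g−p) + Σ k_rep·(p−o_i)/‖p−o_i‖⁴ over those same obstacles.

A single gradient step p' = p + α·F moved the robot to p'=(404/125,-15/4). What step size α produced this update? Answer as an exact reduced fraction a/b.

α = 1/4

F_att = 1·(g−p) = 1·(-11,-3) = (-11.0000,-3.0000)
o1: d²=289 > ρ²=64 → inactive
o2: d²=117 > ρ²=64 → inactive
o3: d²=25 ≤ ρ²=64; F_rep = 9·(-5,0)/25² = (-0.0720,0.0000)
F = F_att + ΣF_rep = (-11.0720,-3.0000)
Δp = p'−p = (-2.7680,-0.7500); α = Δx/Fx = (-346/125) / (-1384/125) = 1/4
check: Δy/Fy = (-3/4) / (-3) = 1/4 ✓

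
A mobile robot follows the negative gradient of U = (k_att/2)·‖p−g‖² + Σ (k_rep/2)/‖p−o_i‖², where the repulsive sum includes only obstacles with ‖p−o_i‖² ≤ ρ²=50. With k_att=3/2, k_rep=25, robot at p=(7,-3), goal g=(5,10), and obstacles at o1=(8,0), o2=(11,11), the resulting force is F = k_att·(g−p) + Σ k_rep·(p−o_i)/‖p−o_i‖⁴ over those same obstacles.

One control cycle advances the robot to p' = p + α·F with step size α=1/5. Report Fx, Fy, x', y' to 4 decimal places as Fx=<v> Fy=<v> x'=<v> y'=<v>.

Fx=-3.2500 Fy=18.7500 x'=6.3500 y'=0.7500

F_att = 3/2·(g−p) = 3/2·(-2,13) = (-3.0000,19.5000)
o1: d²=10 ≤ ρ²=50; F_rep = 25·(-1,-3)/10² = (-0.2500,-0.7500)
o2: d²=212 > ρ²=50 → inactive
F = F_att + ΣF_rep = (-3.2500,18.7500)
p' = p + 1/5·F = (6.3500,0.7500)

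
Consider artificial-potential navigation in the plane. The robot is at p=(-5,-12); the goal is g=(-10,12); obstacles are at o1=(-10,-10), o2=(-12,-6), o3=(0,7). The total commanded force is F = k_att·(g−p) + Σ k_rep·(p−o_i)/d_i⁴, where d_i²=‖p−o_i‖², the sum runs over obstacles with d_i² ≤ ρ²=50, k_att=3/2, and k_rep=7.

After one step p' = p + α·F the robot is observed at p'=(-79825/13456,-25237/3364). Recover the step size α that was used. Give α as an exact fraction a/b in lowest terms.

F_att = 3/2·(g−p) = 3/2·(-5,24) = (-7.5000,36.0000)
o1: d²=29 ≤ ρ²=50; F_rep = 7·(5,-2)/29² = (0.0416,-0.0166)
o2: d²=85 > ρ²=50 → inactive
o3: d²=386 > ρ²=50 → inactive
F = F_att + ΣF_rep = (-7.4584,35.9834)
Δp = p'−p = (-0.9323,4.4979); α = Δx/Fx = (-12545/13456) / (-12545/1682) = 1/8
check: Δy/Fy = (15131/3364) / (30262/841) = 1/8 ✓

α = 1/8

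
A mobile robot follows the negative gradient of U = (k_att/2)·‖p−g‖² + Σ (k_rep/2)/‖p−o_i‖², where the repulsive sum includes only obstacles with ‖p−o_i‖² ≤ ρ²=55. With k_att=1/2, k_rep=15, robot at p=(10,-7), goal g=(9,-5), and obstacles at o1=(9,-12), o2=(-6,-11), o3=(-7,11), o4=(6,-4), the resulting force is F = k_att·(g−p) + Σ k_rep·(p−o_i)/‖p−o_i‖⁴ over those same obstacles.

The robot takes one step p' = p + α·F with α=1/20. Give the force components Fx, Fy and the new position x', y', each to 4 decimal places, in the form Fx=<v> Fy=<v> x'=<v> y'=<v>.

F_att = 1/2·(g−p) = 1/2·(-1,2) = (-0.5000,1.0000)
o1: d²=26 ≤ ρ²=55; F_rep = 15·(1,5)/26² = (0.0222,0.1109)
o2: d²=272 > ρ²=55 → inactive
o3: d²=613 > ρ²=55 → inactive
o4: d²=25 ≤ ρ²=55; F_rep = 15·(4,-3)/25² = (0.0960,-0.0720)
F = F_att + ΣF_rep = (-0.3818,1.0389)
p' = p + 1/20·F = (9.9809,-6.9481)

Fx=-0.3818 Fy=1.0389 x'=9.9809 y'=-6.9481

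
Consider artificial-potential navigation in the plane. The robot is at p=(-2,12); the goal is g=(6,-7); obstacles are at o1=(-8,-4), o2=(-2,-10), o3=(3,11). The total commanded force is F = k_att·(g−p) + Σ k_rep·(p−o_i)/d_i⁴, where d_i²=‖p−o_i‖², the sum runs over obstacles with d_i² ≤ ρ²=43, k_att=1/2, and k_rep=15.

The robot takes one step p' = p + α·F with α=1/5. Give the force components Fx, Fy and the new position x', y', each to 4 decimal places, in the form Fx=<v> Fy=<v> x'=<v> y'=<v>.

Fx=3.8891 Fy=-9.4778 x'=-1.2222 y'=10.1044

F_att = 1/2·(g−p) = 1/2·(8,-19) = (4.0000,-9.5000)
o1: d²=292 > ρ²=43 → inactive
o2: d²=484 > ρ²=43 → inactive
o3: d²=26 ≤ ρ²=43; F_rep = 15·(-5,1)/26² = (-0.1109,0.0222)
F = F_att + ΣF_rep = (3.8891,-9.4778)
p' = p + 1/5·F = (-1.2222,10.1044)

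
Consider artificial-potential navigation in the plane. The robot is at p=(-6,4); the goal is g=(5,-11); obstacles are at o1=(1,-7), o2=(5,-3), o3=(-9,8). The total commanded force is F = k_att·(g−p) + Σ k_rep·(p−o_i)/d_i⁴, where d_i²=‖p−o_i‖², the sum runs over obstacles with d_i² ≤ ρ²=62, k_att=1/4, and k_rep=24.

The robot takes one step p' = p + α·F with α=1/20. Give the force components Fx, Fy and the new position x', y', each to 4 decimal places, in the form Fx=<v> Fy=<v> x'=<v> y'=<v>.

Fx=2.8652 Fy=-3.9036 x'=-5.8567 y'=3.8048

F_att = 1/4·(g−p) = 1/4·(11,-15) = (2.7500,-3.7500)
o1: d²=170 > ρ²=62 → inactive
o2: d²=170 > ρ²=62 → inactive
o3: d²=25 ≤ ρ²=62; F_rep = 24·(3,-4)/25² = (0.1152,-0.1536)
F = F_att + ΣF_rep = (2.8652,-3.9036)
p' = p + 1/20·F = (-5.8567,3.8048)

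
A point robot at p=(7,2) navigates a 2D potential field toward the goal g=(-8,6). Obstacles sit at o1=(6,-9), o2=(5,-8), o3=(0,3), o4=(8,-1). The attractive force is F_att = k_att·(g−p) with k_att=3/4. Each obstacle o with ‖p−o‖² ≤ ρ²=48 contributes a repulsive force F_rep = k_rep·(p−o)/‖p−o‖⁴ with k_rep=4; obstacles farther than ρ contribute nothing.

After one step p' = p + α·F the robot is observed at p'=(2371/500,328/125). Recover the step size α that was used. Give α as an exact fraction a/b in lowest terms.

F_att = 3/4·(g−p) = 3/4·(-15,4) = (-11.2500,3.0000)
o1: d²=122 > ρ²=48 → inactive
o2: d²=104 > ρ²=48 → inactive
o3: d²=50 > ρ²=48 → inactive
o4: d²=10 ≤ ρ²=48; F_rep = 4·(-1,3)/10² = (-0.0400,0.1200)
F = F_att + ΣF_rep = (-11.2900,3.1200)
Δp = p'−p = (-2.2580,0.6240); α = Δx/Fx = (-1129/500) / (-1129/100) = 1/5
check: Δy/Fy = (78/125) / (78/25) = 1/5 ✓

α = 1/5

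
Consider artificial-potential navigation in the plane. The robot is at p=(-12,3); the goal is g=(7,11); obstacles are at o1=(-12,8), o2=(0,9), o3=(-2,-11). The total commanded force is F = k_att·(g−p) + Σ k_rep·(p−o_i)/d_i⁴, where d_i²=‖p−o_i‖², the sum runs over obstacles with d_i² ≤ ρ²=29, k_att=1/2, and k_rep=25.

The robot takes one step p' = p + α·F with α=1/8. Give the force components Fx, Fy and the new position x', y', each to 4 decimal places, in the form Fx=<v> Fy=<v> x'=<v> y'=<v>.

F_att = 1/2·(g−p) = 1/2·(19,8) = (9.5000,4.0000)
o1: d²=25 ≤ ρ²=29; F_rep = 25·(0,-5)/25² = (0.0000,-0.2000)
o2: d²=180 > ρ²=29 → inactive
o3: d²=296 > ρ²=29 → inactive
F = F_att + ΣF_rep = (9.5000,3.8000)
p' = p + 1/8·F = (-10.8125,3.4750)

Fx=9.5000 Fy=3.8000 x'=-10.8125 y'=3.4750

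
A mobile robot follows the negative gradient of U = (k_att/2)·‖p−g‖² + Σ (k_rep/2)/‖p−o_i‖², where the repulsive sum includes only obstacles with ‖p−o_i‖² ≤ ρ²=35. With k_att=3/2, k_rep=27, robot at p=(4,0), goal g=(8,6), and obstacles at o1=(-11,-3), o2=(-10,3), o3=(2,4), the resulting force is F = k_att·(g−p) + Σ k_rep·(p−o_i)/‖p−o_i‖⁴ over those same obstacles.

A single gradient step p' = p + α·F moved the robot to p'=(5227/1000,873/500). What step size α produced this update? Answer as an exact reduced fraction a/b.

α = 1/5

F_att = 3/2·(g−p) = 3/2·(4,6) = (6.0000,9.0000)
o1: d²=234 > ρ²=35 → inactive
o2: d²=205 > ρ²=35 → inactive
o3: d²=20 ≤ ρ²=35; F_rep = 27·(2,-4)/20² = (0.1350,-0.2700)
F = F_att + ΣF_rep = (6.1350,8.7300)
Δp = p'−p = (1.2270,1.7460); α = Δx/Fx = (1227/1000) / (1227/200) = 1/5
check: Δy/Fy = (873/500) / (873/100) = 1/5 ✓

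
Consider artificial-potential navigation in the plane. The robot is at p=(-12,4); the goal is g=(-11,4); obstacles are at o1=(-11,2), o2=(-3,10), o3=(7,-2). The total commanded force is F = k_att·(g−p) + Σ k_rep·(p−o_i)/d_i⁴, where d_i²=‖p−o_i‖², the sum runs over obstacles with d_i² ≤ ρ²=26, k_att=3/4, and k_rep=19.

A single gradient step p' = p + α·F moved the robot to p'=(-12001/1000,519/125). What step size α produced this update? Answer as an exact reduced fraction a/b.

α = 1/10

F_att = 3/4·(g−p) = 3/4·(1,0) = (0.7500,0.0000)
o1: d²=5 ≤ ρ²=26; F_rep = 19·(-1,2)/5² = (-0.7600,1.5200)
o2: d²=117 > ρ²=26 → inactive
o3: d²=397 > ρ²=26 → inactive
F = F_att + ΣF_rep = (-0.0100,1.5200)
Δp = p'−p = (-0.0010,0.1520); α = Δx/Fx = (-1/1000) / (-1/100) = 1/10
check: Δy/Fy = (19/125) / (38/25) = 1/10 ✓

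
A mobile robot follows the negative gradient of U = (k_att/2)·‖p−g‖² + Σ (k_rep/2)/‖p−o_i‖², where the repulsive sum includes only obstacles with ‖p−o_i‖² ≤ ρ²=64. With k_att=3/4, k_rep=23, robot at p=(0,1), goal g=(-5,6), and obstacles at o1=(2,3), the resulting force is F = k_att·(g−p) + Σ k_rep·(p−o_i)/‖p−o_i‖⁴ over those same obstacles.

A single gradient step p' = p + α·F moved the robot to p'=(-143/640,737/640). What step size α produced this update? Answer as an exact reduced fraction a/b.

F_att = 3/4·(g−p) = 3/4·(-5,5) = (-3.7500,3.7500)
o1: d²=8 ≤ ρ²=64; F_rep = 23·(-2,-2)/8² = (-0.7188,-0.7188)
F = F_att + ΣF_rep = (-4.4688,3.0312)
Δp = p'−p = (-0.2234,0.1516); α = Δx/Fx = (-143/640) / (-143/32) = 1/20
check: Δy/Fy = (97/640) / (97/32) = 1/20 ✓

α = 1/20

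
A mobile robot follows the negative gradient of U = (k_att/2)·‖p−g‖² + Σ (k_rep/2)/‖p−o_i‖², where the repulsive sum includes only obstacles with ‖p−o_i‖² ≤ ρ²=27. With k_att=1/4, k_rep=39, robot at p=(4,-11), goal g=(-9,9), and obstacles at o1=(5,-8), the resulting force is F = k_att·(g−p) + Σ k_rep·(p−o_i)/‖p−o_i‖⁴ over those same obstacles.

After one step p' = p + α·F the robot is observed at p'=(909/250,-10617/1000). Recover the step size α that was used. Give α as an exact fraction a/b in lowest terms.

α = 1/10

F_att = 1/4·(g−p) = 1/4·(-13,20) = (-3.2500,5.0000)
o1: d²=10 ≤ ρ²=27; F_rep = 39·(-1,-3)/10² = (-0.3900,-1.1700)
F = F_att + ΣF_rep = (-3.6400,3.8300)
Δp = p'−p = (-0.3640,0.3830); α = Δx/Fx = (-91/250) / (-91/25) = 1/10
check: Δy/Fy = (383/1000) / (383/100) = 1/10 ✓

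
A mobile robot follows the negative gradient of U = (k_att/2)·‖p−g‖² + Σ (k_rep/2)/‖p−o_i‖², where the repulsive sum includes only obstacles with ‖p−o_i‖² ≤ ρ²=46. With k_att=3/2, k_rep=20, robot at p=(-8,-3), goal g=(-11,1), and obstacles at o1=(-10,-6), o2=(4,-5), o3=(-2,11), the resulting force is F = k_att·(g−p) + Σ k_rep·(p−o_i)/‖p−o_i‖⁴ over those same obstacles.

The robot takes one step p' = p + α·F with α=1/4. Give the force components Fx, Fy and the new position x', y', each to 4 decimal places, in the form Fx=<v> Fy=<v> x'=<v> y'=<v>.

F_att = 3/2·(g−p) = 3/2·(-3,4) = (-4.5000,6.0000)
o1: d²=13 ≤ ρ²=46; F_rep = 20·(2,3)/13² = (0.2367,0.3550)
o2: d²=148 > ρ²=46 → inactive
o3: d²=232 > ρ²=46 → inactive
F = F_att + ΣF_rep = (-4.2633,6.3550)
p' = p + 1/4·F = (-9.0658,-1.4112)

Fx=-4.2633 Fy=6.3550 x'=-9.0658 y'=-1.4112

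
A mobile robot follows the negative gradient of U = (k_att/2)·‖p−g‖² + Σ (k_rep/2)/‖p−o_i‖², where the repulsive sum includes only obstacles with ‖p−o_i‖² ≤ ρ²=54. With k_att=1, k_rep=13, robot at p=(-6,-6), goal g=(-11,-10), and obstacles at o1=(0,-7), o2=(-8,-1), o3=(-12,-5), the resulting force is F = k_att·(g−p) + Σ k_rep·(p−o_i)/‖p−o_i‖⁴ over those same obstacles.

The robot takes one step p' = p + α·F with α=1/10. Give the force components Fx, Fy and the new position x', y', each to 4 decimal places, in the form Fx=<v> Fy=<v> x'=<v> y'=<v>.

Fx=-4.9691 Fy=-4.0773 x'=-6.4969 y'=-6.4077

F_att = 1·(g−p) = 1·(-5,-4) = (-5.0000,-4.0000)
o1: d²=37 ≤ ρ²=54; F_rep = 13·(-6,1)/37² = (-0.0570,0.0095)
o2: d²=29 ≤ ρ²=54; F_rep = 13·(2,-5)/29² = (0.0309,-0.0773)
o3: d²=37 ≤ ρ²=54; F_rep = 13·(6,-1)/37² = (0.0570,-0.0095)
F = F_att + ΣF_rep = (-4.9691,-4.0773)
p' = p + 1/10·F = (-6.4969,-6.4077)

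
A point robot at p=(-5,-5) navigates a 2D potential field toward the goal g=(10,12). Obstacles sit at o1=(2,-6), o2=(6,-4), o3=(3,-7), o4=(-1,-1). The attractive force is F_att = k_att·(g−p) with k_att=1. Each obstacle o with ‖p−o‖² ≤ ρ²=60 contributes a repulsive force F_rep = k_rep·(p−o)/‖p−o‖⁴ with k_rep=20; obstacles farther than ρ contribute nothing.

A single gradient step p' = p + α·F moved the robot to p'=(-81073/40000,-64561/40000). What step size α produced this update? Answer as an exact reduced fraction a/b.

α = 1/5

F_att = 1·(g−p) = 1·(15,17) = (15.0000,17.0000)
o1: d²=50 ≤ ρ²=60; F_rep = 20·(-7,1)/50² = (-0.0560,0.0080)
o2: d²=122 > ρ²=60 → inactive
o3: d²=68 > ρ²=60 → inactive
o4: d²=32 ≤ ρ²=60; F_rep = 20·(-4,-4)/32² = (-0.0781,-0.0781)
F = F_att + ΣF_rep = (14.8659,16.9299)
Δp = p'−p = (2.9732,3.3860); α = Δx/Fx = (118927/40000) / (118927/8000) = 1/5
check: Δy/Fy = (135439/40000) / (135439/8000) = 1/5 ✓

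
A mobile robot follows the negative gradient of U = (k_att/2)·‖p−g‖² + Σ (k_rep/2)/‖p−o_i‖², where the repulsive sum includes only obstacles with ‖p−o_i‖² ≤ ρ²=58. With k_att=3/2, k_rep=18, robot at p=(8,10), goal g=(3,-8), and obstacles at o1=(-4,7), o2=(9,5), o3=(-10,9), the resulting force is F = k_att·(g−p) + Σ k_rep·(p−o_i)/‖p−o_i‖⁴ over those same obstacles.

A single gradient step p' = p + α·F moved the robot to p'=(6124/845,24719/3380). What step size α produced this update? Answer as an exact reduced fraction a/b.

α = 1/10

F_att = 3/2·(g−p) = 3/2·(-5,-18) = (-7.5000,-27.0000)
o1: d²=153 > ρ²=58 → inactive
o2: d²=26 ≤ ρ²=58; F_rep = 18·(-1,5)/26² = (-0.0266,0.1331)
o3: d²=325 > ρ²=58 → inactive
F = F_att + ΣF_rep = (-7.5266,-26.8669)
Δp = p'−p = (-0.7527,-2.6867); α = Δx/Fx = (-636/845) / (-1272/169) = 1/10
check: Δy/Fy = (-9081/3380) / (-9081/338) = 1/10 ✓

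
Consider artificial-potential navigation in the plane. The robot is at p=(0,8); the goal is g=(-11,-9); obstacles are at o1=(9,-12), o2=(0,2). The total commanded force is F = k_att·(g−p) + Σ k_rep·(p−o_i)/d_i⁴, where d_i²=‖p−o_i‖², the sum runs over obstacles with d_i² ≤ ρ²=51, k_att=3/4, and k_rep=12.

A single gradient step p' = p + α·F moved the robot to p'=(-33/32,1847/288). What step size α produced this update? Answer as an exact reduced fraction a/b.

F_att = 3/4·(g−p) = 3/4·(-11,-17) = (-8.2500,-12.7500)
o1: d²=481 > ρ²=51 → inactive
o2: d²=36 ≤ ρ²=51; F_rep = 12·(0,6)/36² = (0.0000,0.0556)
F = F_att + ΣF_rep = (-8.2500,-12.6944)
Δp = p'−p = (-1.0312,-1.5868); α = Δx/Fx = (-33/32) / (-33/4) = 1/8
check: Δy/Fy = (-457/288) / (-457/36) = 1/8 ✓

α = 1/8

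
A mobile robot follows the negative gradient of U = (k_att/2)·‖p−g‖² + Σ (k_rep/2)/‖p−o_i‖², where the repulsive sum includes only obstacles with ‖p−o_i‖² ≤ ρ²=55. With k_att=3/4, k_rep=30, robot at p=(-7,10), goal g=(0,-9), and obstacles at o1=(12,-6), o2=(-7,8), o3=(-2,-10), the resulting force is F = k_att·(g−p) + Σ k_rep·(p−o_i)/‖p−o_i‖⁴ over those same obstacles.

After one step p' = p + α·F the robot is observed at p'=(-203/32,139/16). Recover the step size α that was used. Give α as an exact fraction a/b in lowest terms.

F_att = 3/4·(g−p) = 3/4·(7,-19) = (5.2500,-14.2500)
o1: d²=617 > ρ²=55 → inactive
o2: d²=4 ≤ ρ²=55; F_rep = 30·(0,2)/4² = (0.0000,3.7500)
o3: d²=425 > ρ²=55 → inactive
F = F_att + ΣF_rep = (5.2500,-10.5000)
Δp = p'−p = (0.6562,-1.3125); α = Δx/Fx = (21/32) / (21/4) = 1/8
check: Δy/Fy = (-21/16) / (-21/2) = 1/8 ✓

α = 1/8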